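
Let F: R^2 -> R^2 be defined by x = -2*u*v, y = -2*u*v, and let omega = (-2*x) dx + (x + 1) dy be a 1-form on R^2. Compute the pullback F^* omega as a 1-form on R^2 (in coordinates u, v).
F^* omega = (2*v*(-2*u*v - 1)) du + (2*u*(-2*u*v - 1)) dv

Using F^*(f dg) = (f ∘ F) d(g ∘ F), substitute each coordinate x_i by F_i(u, v) in f_i, and replace dx_i by d F_i = (∂F_i/∂u) du + (∂F_i/∂v) dv.
  For the x component: f_1(F) = 4*u*v; d F_1 = (-2*v) du + (-2*u) dv
  For the y component: f_2(F) = -2*u*v + 1; d F_2 = (-2*v) du + (-2*u) dv
Combining and collecting du, dv coefficients:
  coeff of du: 2*v*(-2*u*v - 1)
  coeff of dv: 2*u*(-2*u*v - 1)
F^* omega = (2*v*(-2*u*v - 1)) du + (2*u*(-2*u*v - 1)) dv.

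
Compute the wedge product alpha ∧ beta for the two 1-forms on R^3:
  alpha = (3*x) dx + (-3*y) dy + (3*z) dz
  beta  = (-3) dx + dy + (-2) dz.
alpha ∧ beta = (3*x - 9*y) dx ∧ dy + (-6*x + 9*z) dx ∧ dz + (6*y - 3*z) dy ∧ dz

Distribute the wedge, using dx_i ∧ dx_j = -dx_j ∧ dx_i and dx_i ∧ dx_i = 0. For each pair (i, j) with i < j, the coefficient of dx_i ∧ dx_j in alpha ∧ beta is (alpha_i * beta_j - alpha_j * beta_i). Collecting: alpha ∧ beta = (3*x - 9*y) dx ∧ dy + (-6*x + 9*z) dx ∧ dz + (6*y - 3*z) dy ∧ dz.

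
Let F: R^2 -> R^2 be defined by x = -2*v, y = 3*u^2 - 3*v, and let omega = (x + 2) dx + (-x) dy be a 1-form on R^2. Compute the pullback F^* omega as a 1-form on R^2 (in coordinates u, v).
F^* omega = (12*u*v) du + (-2*v - 4) dv

Using F^*(f dg) = (f ∘ F) d(g ∘ F), substitute each coordinate x_i by F_i(u, v) in f_i, and replace dx_i by d F_i = (∂F_i/∂u) du + (∂F_i/∂v) dv.
  For the x component: f_1(F) = 2 - 2*v; d F_1 = (0) du + (-2) dv
  For the y component: f_2(F) = 2*v; d F_2 = (6*u) du + (-3) dv
Combining and collecting du, dv coefficients:
  coeff of du: 12*u*v
  coeff of dv: -2*v - 4
F^* omega = (12*u*v) du + (-2*v - 4) dv.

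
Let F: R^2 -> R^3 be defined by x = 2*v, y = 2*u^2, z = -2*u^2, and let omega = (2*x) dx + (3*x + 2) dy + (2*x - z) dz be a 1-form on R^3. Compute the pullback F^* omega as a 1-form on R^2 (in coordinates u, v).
F^* omega = (8*u*(-u^2 + v + 1)) du + (8*v) dv

Using F^*(f dg) = (f ∘ F) d(g ∘ F), substitute each coordinate x_i by F_i(u, v) in f_i, and replace dx_i by d F_i = (∂F_i/∂u) du + (∂F_i/∂v) dv.
  For the x component: f_1(F) = 4*v; d F_1 = (0) du + (2) dv
  For the y component: f_2(F) = 6*v + 2; d F_2 = (4*u) du + (0) dv
  For the z component: f_3(F) = 2*u^2 + 4*v; d F_3 = (-4*u) du + (0) dv
Combining and collecting du, dv coefficients:
  coeff of du: 8*u*(-u^2 + v + 1)
  coeff of dv: 8*v
F^* omega = (8*u*(-u^2 + v + 1)) du + (8*v) dv.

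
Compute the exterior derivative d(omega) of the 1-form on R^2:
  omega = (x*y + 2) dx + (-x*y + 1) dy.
d(omega) = (-x - y) dx ∧ dy

For a 1-form omega = sum_i f_i dx_i, the exterior derivative is
  d(omega) = sum_{i < j} (∂f_j/∂x_i - ∂f_i/∂x_j) dx_i ∧ dx_j.
  coefficient of dx ∧ dy: ∂f_2/∂x - ∂f_1/∂y = ∂(-x*y + 1)/∂x - ∂(x*y + 2)/∂y = -x - y
Assembling: d(omega) = (-x - y) dx ∧ dy.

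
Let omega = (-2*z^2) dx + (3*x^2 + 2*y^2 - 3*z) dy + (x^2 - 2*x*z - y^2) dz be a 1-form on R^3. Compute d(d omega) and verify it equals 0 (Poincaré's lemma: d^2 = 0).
d(d omega) = 0

Step 1: d omega = sum_{i<j} (∂f_j/∂x_i - ∂f_i/∂x_j) dx_i ∧ dx_j:
  coeff of dx ∧ dy: 6*x
  coeff of dx ∧ dz: 2*x + 2*z
  coeff of dy ∧ dz: 3 - 2*y
Step 2: Apply d again to each 2-form coefficient. The only possible 3-form in R^3 is dx ∧ dy ∧ dz, with coefficient
  ∂(coeff of dy∧dz)/∂x - ∂(coeff of dx∧dz)/∂y + ∂(coeff of dx∧dy)/∂z
  = ∂/∂x (3 - 2*y) - ∂/∂y (2*x + 2*z) + ∂/∂z (6*x).
Each of these terms simplifies to sums of mixed partials that cancel in pairs. The result is 0 (by equality of mixed partials for smooth functions — Schwarz / Clairaut).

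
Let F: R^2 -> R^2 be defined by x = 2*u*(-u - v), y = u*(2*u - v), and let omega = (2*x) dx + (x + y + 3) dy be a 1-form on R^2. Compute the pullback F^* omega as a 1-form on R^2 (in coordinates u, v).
F^* omega = (16*u^3 + 12*u^2*v + 11*u*v^2 + 12*u - 3*v) du + (u*(8*u^2 + 11*u*v - 3)) dv

Using F^*(f dg) = (f ∘ F) d(g ∘ F), substitute each coordinate x_i by F_i(u, v) in f_i, and replace dx_i by d F_i = (∂F_i/∂u) du + (∂F_i/∂v) dv.
  For the x component: f_1(F) = 4*u*(-u - v); d F_1 = (-4*u - 2*v) du + (-2*u) dv
  For the y component: f_2(F) = -3*u*v + 3; d F_2 = (4*u - v) du + (-u) dv
Combining and collecting du, dv coefficients:
  coeff of du: 16*u^3 + 12*u^2*v + 11*u*v^2 + 12*u - 3*v
  coeff of dv: u*(8*u^2 + 11*u*v - 3)
F^* omega = (16*u^3 + 12*u^2*v + 11*u*v^2 + 12*u - 3*v) du + (u*(8*u^2 + 11*u*v - 3)) dv.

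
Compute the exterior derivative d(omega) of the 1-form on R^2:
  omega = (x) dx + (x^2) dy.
d(omega) = (2*x) dx ∧ dy

For a 1-form omega = sum_i f_i dx_i, the exterior derivative is
  d(omega) = sum_{i < j} (∂f_j/∂x_i - ∂f_i/∂x_j) dx_i ∧ dx_j.
  coefficient of dx ∧ dy: ∂f_2/∂x - ∂f_1/∂y = ∂(x^2)/∂x - ∂(x)/∂y = 2*x
Assembling: d(omega) = (2*x) dx ∧ dy.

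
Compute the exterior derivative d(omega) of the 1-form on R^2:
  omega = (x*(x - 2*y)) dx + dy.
d(omega) = (2*x) dx ∧ dy

For a 1-form omega = sum_i f_i dx_i, the exterior derivative is
  d(omega) = sum_{i < j} (∂f_j/∂x_i - ∂f_i/∂x_j) dx_i ∧ dx_j.
  coefficient of dx ∧ dy: ∂f_2/∂x - ∂f_1/∂y = ∂(1)/∂x - ∂(x*(x - 2*y))/∂y = 2*x
Assembling: d(omega) = (2*x) dx ∧ dy.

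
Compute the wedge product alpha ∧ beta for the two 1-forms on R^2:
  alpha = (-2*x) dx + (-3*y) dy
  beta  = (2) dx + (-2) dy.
alpha ∧ beta = (4*x + 6*y) dx ∧ dy

Distribute the wedge, using dx_i ∧ dx_j = -dx_j ∧ dx_i and dx_i ∧ dx_i = 0. For each pair (i, j) with i < j, the coefficient of dx_i ∧ dx_j in alpha ∧ beta is (alpha_i * beta_j - alpha_j * beta_i). Collecting: alpha ∧ beta = (4*x + 6*y) dx ∧ dy.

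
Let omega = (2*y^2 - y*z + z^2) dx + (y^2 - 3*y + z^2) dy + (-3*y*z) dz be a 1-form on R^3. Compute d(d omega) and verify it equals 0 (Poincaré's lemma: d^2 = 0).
d(d omega) = 0

Step 1: d omega = sum_{i<j} (∂f_j/∂x_i - ∂f_i/∂x_j) dx_i ∧ dx_j:
  coeff of dx ∧ dy: -4*y + z
  coeff of dx ∧ dz: y - 2*z
  coeff of dy ∧ dz: -5*z
Step 2: Apply d again to each 2-form coefficient. The only possible 3-form in R^3 is dx ∧ dy ∧ dz, with coefficient
  ∂(coeff of dy∧dz)/∂x - ∂(coeff of dx∧dz)/∂y + ∂(coeff of dx∧dy)/∂z
  = ∂/∂x (-5*z) - ∂/∂y (y - 2*z) + ∂/∂z (-4*y + z).
Each of these terms simplifies to sums of mixed partials that cancel in pairs. The result is 0 (by equality of mixed partials for smooth functions — Schwarz / Clairaut).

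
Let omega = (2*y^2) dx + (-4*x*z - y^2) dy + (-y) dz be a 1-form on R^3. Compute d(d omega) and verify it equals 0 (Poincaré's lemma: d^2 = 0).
d(d omega) = 0

Step 1: d omega = sum_{i<j} (∂f_j/∂x_i - ∂f_i/∂x_j) dx_i ∧ dx_j:
  coeff of dx ∧ dy: -4*y - 4*z
  coeff of dx ∧ dz: 0
  coeff of dy ∧ dz: 4*x - 1
Step 2: Apply d again to each 2-form coefficient. The only possible 3-form in R^3 is dx ∧ dy ∧ dz, with coefficient
  ∂(coeff of dy∧dz)/∂x - ∂(coeff of dx∧dz)/∂y + ∂(coeff of dx∧dy)/∂z
  = ∂/∂x (4*x - 1) - ∂/∂y (0) + ∂/∂z (-4*y - 4*z).
Each of these terms simplifies to sums of mixed partials that cancel in pairs. The result is 0 (by equality of mixed partials for smooth functions — Schwarz / Clairaut).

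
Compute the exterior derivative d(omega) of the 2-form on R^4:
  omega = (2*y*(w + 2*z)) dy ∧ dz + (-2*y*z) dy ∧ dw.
d(omega) = (4*y) dy ∧ dz ∧ dw

For a 2-form omega = sum_{i<j} g_{ij} dx_i ∧ dx_j, the exterior derivative is
  d(omega) = sum_{i<j} d(g_{ij}) ∧ dx_i ∧ dx_j = sum_{i<j, k} (∂g_{ij}/∂x_k) dx_k ∧ dx_i ∧ dx_j.
Expand each term, using dx_k ∧ dx_i ∧ dx_j = sgn(permutation) dx_{(a)} ∧ dx_{(b)} ∧ dx_{(c)} with (a < b < c) sorted:
  d(2*y*(w + 2*z)) includes (∂/∂w)(2*y*(w + 2*z)) dw = (2*y) dw, which multiplied by dy ∧ dz gives (2*y) dy ∧ dz ∧ dw
  d(-2*y*z) includes (∂/∂z)(-2*y*z) dz = (-2*y) dz, which multiplied by dy ∧ dw gives (2*y) dy ∧ dz ∧ dw
Collecting like 3-forms: d(omega) = (4*y) dy ∧ dz ∧ dw.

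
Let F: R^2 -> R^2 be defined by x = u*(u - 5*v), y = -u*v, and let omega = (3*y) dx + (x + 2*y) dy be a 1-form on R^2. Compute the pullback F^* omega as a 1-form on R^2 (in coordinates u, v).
F^* omega = (u*v*(-7*u + 22*v)) du + (u^2*(-u + 22*v)) dv

Using F^*(f dg) = (f ∘ F) d(g ∘ F), substitute each coordinate x_i by F_i(u, v) in f_i, and replace dx_i by d F_i = (∂F_i/∂u) du + (∂F_i/∂v) dv.
  For the x component: f_1(F) = -3*u*v; d F_1 = (2*u - 5*v) du + (-5*u) dv
  For the y component: f_2(F) = u*(u - 7*v); d F_2 = (-v) du + (-u) dv
Combining and collecting du, dv coefficients:
  coeff of du: u*v*(-7*u + 22*v)
  coeff of dv: u^2*(-u + 22*v)
F^* omega = (u*v*(-7*u + 22*v)) du + (u^2*(-u + 22*v)) dv.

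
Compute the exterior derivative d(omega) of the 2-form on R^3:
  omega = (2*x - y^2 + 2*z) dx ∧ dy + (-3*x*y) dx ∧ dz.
d(omega) = (3*x + 2) dx ∧ dy ∧ dz

For a 2-form omega = sum_{i<j} g_{ij} dx_i ∧ dx_j, the exterior derivative is
  d(omega) = sum_{i<j} d(g_{ij}) ∧ dx_i ∧ dx_j = sum_{i<j, k} (∂g_{ij}/∂x_k) dx_k ∧ dx_i ∧ dx_j.
Expand each term, using dx_k ∧ dx_i ∧ dx_j = sgn(permutation) dx_{(a)} ∧ dx_{(b)} ∧ dx_{(c)} with (a < b < c) sorted:
  d(2*x - y^2 + 2*z) includes (∂/∂z)(2*x - y^2 + 2*z) dz = (2) dz, which multiplied by dx ∧ dy gives (2) dx ∧ dy ∧ dz
  d(-3*x*y) includes (∂/∂y)(-3*x*y) dy = (-3*x) dy, which multiplied by dx ∧ dz gives (3*x) dx ∧ dy ∧ dz
Collecting like 3-forms: d(omega) = (3*x + 2) dx ∧ dy ∧ dz.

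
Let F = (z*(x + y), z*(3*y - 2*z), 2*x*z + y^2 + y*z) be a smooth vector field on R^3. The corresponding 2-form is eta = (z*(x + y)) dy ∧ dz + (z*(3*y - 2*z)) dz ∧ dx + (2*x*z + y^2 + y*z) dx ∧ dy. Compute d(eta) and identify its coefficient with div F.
d(eta) = (2*x + y + 4*z) dx ∧ dy ∧ dz; div F = 2*x + y + 4*z

For a 2-form in R^3 of the form above, applying d gives a 3-form with coefficient ∂P/∂x + ∂Q/∂y + ∂R/∂z:
  ∂P/∂x = z
  ∂Q/∂y = 3*z
  ∂R/∂z = 2*x + y
Sum = 2*x + y + 4*z, which is exactly div F.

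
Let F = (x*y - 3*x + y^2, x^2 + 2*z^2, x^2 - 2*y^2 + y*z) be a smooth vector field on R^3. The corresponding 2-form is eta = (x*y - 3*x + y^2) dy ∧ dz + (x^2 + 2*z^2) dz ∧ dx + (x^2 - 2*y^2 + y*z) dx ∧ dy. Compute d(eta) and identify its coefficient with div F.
d(eta) = (2*y - 3) dx ∧ dy ∧ dz; div F = 2*y - 3

For a 2-form in R^3 of the form above, applying d gives a 3-form with coefficient ∂P/∂x + ∂Q/∂y + ∂R/∂z:
  ∂P/∂x = y - 3
  ∂Q/∂y = 0
  ∂R/∂z = y
Sum = 2*y - 3, which is exactly div F.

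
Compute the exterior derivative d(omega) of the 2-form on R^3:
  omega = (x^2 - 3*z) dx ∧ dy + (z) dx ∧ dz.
d(omega) = (-3) dx ∧ dy ∧ dz

For a 2-form omega = sum_{i<j} g_{ij} dx_i ∧ dx_j, the exterior derivative is
  d(omega) = sum_{i<j} d(g_{ij}) ∧ dx_i ∧ dx_j = sum_{i<j, k} (∂g_{ij}/∂x_k) dx_k ∧ dx_i ∧ dx_j.
Expand each term, using dx_k ∧ dx_i ∧ dx_j = sgn(permutation) dx_{(a)} ∧ dx_{(b)} ∧ dx_{(c)} with (a < b < c) sorted:
  d(x^2 - 3*z) includes (∂/∂z)(x^2 - 3*z) dz = (-3) dz, which multiplied by dx ∧ dy gives (-3) dx ∧ dy ∧ dz
Collecting like 3-forms: d(omega) = (-3) dx ∧ dy ∧ dz.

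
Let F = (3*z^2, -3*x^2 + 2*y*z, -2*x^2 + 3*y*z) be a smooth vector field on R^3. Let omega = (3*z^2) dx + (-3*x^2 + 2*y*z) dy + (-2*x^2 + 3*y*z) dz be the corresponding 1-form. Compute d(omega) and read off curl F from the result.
d(omega) = (-2*y + 3*z) dy ∧ dz + (4*x + 6*z) dz ∧ dx + (-6*x) dx ∧ dy; curl F = (-2*y + 3*z, 4*x + 6*z, -6*x)

d omega = sum_{i<j} (∂f_j/∂x_i - ∂f_i/∂x_j) dx_i ∧ dx_j. Under the identification (dy ∧ dz, dz ∧ dx, dx ∧ dy) ↔ (e_x, e_y, e_z), the coefficients are exactly the components of curl F. Compute:
  ∂R/∂y - ∂Q/∂z = (3*z) - (2*y) = -2*y + 3*z
  ∂P/∂z - ∂R/∂x = (6*z) - (-4*x) = 4*x + 6*z
  ∂Q/∂x - ∂P/∂y = (-6*x) - (0) = -6*x.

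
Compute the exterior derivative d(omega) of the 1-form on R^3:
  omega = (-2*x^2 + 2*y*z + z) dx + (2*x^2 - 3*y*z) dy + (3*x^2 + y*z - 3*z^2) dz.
d(omega) = (4*x - 2*z) dx ∧ dy + (6*x - 2*y - 1) dx ∧ dz + (3*y + z) dy ∧ dz

For a 1-form omega = sum_i f_i dx_i, the exterior derivative is
  d(omega) = sum_{i < j} (∂f_j/∂x_i - ∂f_i/∂x_j) dx_i ∧ dx_j.
  coefficient of dx ∧ dy: ∂f_2/∂x - ∂f_1/∂y = ∂(2*x^2 - 3*y*z)/∂x - ∂(-2*x^2 + 2*y*z + z)/∂y = 4*x - 2*z
  coefficient of dx ∧ dz: ∂f_3/∂x - ∂f_1/∂z = ∂(3*x^2 + y*z - 3*z^2)/∂x - ∂(-2*x^2 + 2*y*z + z)/∂z = 6*x - 2*y - 1
  coefficient of dy ∧ dz: ∂f_3/∂y - ∂f_2/∂z = ∂(3*x^2 + y*z - 3*z^2)/∂y - ∂(2*x^2 - 3*y*z)/∂z = 3*y + z
Assembling: d(omega) = (4*x - 2*z) dx ∧ dy + (6*x - 2*y - 1) dx ∧ dz + (3*y + z) dy ∧ dz.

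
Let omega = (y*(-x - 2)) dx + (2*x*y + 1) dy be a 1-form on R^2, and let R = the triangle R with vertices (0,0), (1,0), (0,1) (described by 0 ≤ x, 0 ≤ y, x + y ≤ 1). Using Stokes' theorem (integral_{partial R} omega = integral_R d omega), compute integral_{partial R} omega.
integral_(partial R) omega = 3/2

Stokes: integral_partial_R omega = integral_R d omega with d omega = (∂Q/∂x - ∂P/∂y) dx ∧ dy.
  ∂Q/∂x = 2*y
  ∂P/∂y = -x - 2
  integrand = ∂Q/∂x - ∂P/∂y = x + 2*y + 2.
Integrating over R: integral_0^1 integral_0^{1-x} (x + 2*y + 2) dy dx = 3/2.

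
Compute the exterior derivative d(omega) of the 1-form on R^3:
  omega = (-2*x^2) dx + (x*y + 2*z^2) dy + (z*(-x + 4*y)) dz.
d(omega) = (y) dx ∧ dy + (-z) dx ∧ dz

For a 1-form omega = sum_i f_i dx_i, the exterior derivative is
  d(omega) = sum_{i < j} (∂f_j/∂x_i - ∂f_i/∂x_j) dx_i ∧ dx_j.
  coefficient of dx ∧ dy: ∂f_2/∂x - ∂f_1/∂y = ∂(x*y + 2*z^2)/∂x - ∂(-2*x^2)/∂y = y
  coefficient of dx ∧ dz: ∂f_3/∂x - ∂f_1/∂z = ∂(z*(-x + 4*y))/∂x - ∂(-2*x^2)/∂z = -z
Assembling: d(omega) = (y) dx ∧ dy + (-z) dx ∧ dz.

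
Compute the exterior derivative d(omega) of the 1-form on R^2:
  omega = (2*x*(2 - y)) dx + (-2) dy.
d(omega) = (2*x) dx ∧ dy

For a 1-form omega = sum_i f_i dx_i, the exterior derivative is
  d(omega) = sum_{i < j} (∂f_j/∂x_i - ∂f_i/∂x_j) dx_i ∧ dx_j.
  coefficient of dx ∧ dy: ∂f_2/∂x - ∂f_1/∂y = ∂(-2)/∂x - ∂(2*x*(2 - y))/∂y = 2*x
Assembling: d(omega) = (2*x) dx ∧ dy.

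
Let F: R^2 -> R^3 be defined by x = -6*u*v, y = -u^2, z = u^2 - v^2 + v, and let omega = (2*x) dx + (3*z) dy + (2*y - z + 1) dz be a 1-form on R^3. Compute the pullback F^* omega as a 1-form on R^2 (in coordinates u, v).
F^* omega = (2*u*(-6*u^2 + 40*v^2 - 4*v + 1)) du + (78*u^2*v - 3*u^2 - 2*v^3 + 3*v^2 - 3*v + 1) dv

Using F^*(f dg) = (f ∘ F) d(g ∘ F), substitute each coordinate x_i by F_i(u, v) in f_i, and replace dx_i by d F_i = (∂F_i/∂u) du + (∂F_i/∂v) dv.
  For the x component: f_1(F) = -12*u*v; d F_1 = (-6*v) du + (-6*u) dv
  For the y component: f_2(F) = 3*u^2 - 3*v^2 + 3*v; d F_2 = (-2*u) du + (0) dv
  For the z component: f_3(F) = -3*u^2 + v^2 - v + 1; d F_3 = (2*u) du + (1 - 2*v) dv
Combining and collecting du, dv coefficients:
  coeff of du: 2*u*(-6*u^2 + 40*v^2 - 4*v + 1)
  coeff of dv: 78*u^2*v - 3*u^2 - 2*v^3 + 3*v^2 - 3*v + 1
F^* omega = (2*u*(-6*u^2 + 40*v^2 - 4*v + 1)) du + (78*u^2*v - 3*u^2 - 2*v^3 + 3*v^2 - 3*v + 1) dv.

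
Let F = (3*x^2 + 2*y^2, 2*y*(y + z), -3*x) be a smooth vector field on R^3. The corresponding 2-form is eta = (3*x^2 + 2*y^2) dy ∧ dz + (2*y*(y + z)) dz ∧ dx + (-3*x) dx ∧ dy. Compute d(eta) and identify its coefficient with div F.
d(eta) = (6*x + 4*y + 2*z) dx ∧ dy ∧ dz; div F = 6*x + 4*y + 2*z

For a 2-form in R^3 of the form above, applying d gives a 3-form with coefficient ∂P/∂x + ∂Q/∂y + ∂R/∂z:
  ∂P/∂x = 6*x
  ∂Q/∂y = 4*y + 2*z
  ∂R/∂z = 0
Sum = 6*x + 4*y + 2*z, which is exactly div F.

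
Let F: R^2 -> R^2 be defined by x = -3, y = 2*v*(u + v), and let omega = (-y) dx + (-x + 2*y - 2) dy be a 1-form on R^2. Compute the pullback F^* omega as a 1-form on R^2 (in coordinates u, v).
F^* omega = (2*v*(4*u*v + 4*v^2 + 1)) du + (8*u^2*v + 24*u*v^2 + 2*u + 16*v^3 + 4*v) dv

Using F^*(f dg) = (f ∘ F) d(g ∘ F), substitute each coordinate x_i by F_i(u, v) in f_i, and replace dx_i by d F_i = (∂F_i/∂u) du + (∂F_i/∂v) dv.
  For the x component: f_1(F) = 2*v*(-u - v); d F_1 = (0) du + (0) dv
  For the y component: f_2(F) = 4*u*v + 4*v^2 + 1; d F_2 = (2*v) du + (2*u + 4*v) dv
Combining and collecting du, dv coefficients:
  coeff of du: 2*v*(4*u*v + 4*v^2 + 1)
  coeff of dv: 8*u^2*v + 24*u*v^2 + 2*u + 16*v^3 + 4*v
F^* omega = (2*v*(4*u*v + 4*v^2 + 1)) du + (8*u^2*v + 24*u*v^2 + 2*u + 16*v^3 + 4*v) dv.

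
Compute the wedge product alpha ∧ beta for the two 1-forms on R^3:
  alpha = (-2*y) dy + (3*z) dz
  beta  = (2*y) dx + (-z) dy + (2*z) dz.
alpha ∧ beta = (4*y^2) dx ∧ dy + (z*(-4*y + 3*z)) dy ∧ dz + (-6*y*z) dx ∧ dz

Distribute the wedge, using dx_i ∧ dx_j = -dx_j ∧ dx_i and dx_i ∧ dx_i = 0. For each pair (i, j) with i < j, the coefficient of dx_i ∧ dx_j in alpha ∧ beta is (alpha_i * beta_j - alpha_j * beta_i). Collecting: alpha ∧ beta = (4*y^2) dx ∧ dy + (z*(-4*y + 3*z)) dy ∧ dz + (-6*y*z) dx ∧ dz.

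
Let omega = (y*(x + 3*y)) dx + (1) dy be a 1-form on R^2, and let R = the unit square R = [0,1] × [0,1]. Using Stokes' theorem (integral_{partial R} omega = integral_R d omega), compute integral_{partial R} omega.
integral_(partial R) omega = -7/2

Stokes: integral_partial_R omega = integral_R d omega with d omega = (∂Q/∂x - ∂P/∂y) dx ∧ dy.
  ∂Q/∂x = 0
  ∂P/∂y = x + 6*y
  integrand = ∂Q/∂x - ∂P/∂y = -x - 6*y.
Integrating over R: integral_0^1 integral_0^1 (-x - 6*y) dx dy = -7/2.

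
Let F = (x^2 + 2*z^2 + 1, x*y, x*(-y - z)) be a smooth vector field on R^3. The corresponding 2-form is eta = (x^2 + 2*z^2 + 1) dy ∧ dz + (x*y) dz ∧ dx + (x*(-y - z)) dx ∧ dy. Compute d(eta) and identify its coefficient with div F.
d(eta) = (2*x) dx ∧ dy ∧ dz; div F = 2*x

For a 2-form in R^3 of the form above, applying d gives a 3-form with coefficient ∂P/∂x + ∂Q/∂y + ∂R/∂z:
  ∂P/∂x = 2*x
  ∂Q/∂y = x
  ∂R/∂z = -x
Sum = 2*x, which is exactly div F.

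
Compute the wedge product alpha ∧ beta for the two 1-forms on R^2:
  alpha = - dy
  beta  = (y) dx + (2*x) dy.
alpha ∧ beta = (y) dx ∧ dy

Distribute the wedge, using dx_i ∧ dx_j = -dx_j ∧ dx_i and dx_i ∧ dx_i = 0. For each pair (i, j) with i < j, the coefficient of dx_i ∧ dx_j in alpha ∧ beta is (alpha_i * beta_j - alpha_j * beta_i). Collecting: alpha ∧ beta = (y) dx ∧ dy.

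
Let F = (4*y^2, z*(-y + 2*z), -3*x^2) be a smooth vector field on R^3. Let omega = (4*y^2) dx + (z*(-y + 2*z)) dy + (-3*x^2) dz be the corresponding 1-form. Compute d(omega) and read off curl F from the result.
d(omega) = (y - 4*z) dy ∧ dz + (6*x) dz ∧ dx + (-8*y) dx ∧ dy; curl F = (y - 4*z, 6*x, -8*y)

d omega = sum_{i<j} (∂f_j/∂x_i - ∂f_i/∂x_j) dx_i ∧ dx_j. Under the identification (dy ∧ dz, dz ∧ dx, dx ∧ dy) ↔ (e_x, e_y, e_z), the coefficients are exactly the components of curl F. Compute:
  ∂R/∂y - ∂Q/∂z = (0) - (-y + 4*z) = y - 4*z
  ∂P/∂z - ∂R/∂x = (0) - (-6*x) = 6*x
  ∂Q/∂x - ∂P/∂y = (0) - (8*y) = -8*y.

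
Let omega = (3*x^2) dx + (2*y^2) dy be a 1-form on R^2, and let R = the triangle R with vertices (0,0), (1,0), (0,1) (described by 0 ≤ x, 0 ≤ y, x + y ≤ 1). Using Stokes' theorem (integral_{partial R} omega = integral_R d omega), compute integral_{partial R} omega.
integral_(partial R) omega = 0

Stokes: integral_partial_R omega = integral_R d omega with d omega = (∂Q/∂x - ∂P/∂y) dx ∧ dy.
  ∂Q/∂x = 0
  ∂P/∂y = 0
  integrand = ∂Q/∂x - ∂P/∂y = 0.
Integrating over R: integral_0^1 integral_0^{1-x} (0) dy dx = 0.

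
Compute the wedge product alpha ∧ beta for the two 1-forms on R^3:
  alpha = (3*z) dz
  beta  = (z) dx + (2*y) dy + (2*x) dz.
alpha ∧ beta = (-3*z^2) dx ∧ dz + (-6*y*z) dy ∧ dz

Distribute the wedge, using dx_i ∧ dx_j = -dx_j ∧ dx_i and dx_i ∧ dx_i = 0. For each pair (i, j) with i < j, the coefficient of dx_i ∧ dx_j in alpha ∧ beta is (alpha_i * beta_j - alpha_j * beta_i). Collecting: alpha ∧ beta = (-3*z^2) dx ∧ dz + (-6*y*z) dy ∧ dz.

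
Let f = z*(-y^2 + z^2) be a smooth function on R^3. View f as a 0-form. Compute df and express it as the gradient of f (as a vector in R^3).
df = (0) dx + (-2*y*z) dy + (-y^2 + 3*z^2) dz; grad f = (0, -2*y*z, -y^2 + 3*z^2)

For a 0-form f, d f = (∂f/∂x) dx + (∂f/∂y) dy + (∂f/∂z) dz. The components of the vector representation are exactly the entries of grad f in Cartesian coordinates:
  ∂f/∂x = 0
  ∂f/∂y = -2*y*z
  ∂f/∂z = -y^2 + 3*z^2.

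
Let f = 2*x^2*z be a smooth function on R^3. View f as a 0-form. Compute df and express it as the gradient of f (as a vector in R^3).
df = (4*x*z) dx + (0) dy + (2*x^2) dz; grad f = (4*x*z, 0, 2*x^2)

For a 0-form f, d f = (∂f/∂x) dx + (∂f/∂y) dy + (∂f/∂z) dz. The components of the vector representation are exactly the entries of grad f in Cartesian coordinates:
  ∂f/∂x = 4*x*z
  ∂f/∂y = 0
  ∂f/∂z = 2*x^2.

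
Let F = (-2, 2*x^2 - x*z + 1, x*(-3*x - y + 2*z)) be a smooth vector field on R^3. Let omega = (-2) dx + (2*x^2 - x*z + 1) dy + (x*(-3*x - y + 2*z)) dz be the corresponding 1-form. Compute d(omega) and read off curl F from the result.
d(omega) = (0) dy ∧ dz + (6*x + y - 2*z) dz ∧ dx + (4*x - z) dx ∧ dy; curl F = (0, 6*x + y - 2*z, 4*x - z)

d omega = sum_{i<j} (∂f_j/∂x_i - ∂f_i/∂x_j) dx_i ∧ dx_j. Under the identification (dy ∧ dz, dz ∧ dx, dx ∧ dy) ↔ (e_x, e_y, e_z), the coefficients are exactly the components of curl F. Compute:
  ∂R/∂y - ∂Q/∂z = (-x) - (-x) = 0
  ∂P/∂z - ∂R/∂x = (0) - (-6*x - y + 2*z) = 6*x + y - 2*z
  ∂Q/∂x - ∂P/∂y = (4*x - z) - (0) = 4*x - z.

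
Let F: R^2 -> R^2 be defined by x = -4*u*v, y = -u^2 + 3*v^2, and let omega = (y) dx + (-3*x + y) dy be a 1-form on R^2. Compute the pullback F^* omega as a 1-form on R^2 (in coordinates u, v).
F^* omega = (2*u^3 - 20*u^2*v - 6*u*v^2 - 12*v^3) du + (4*u^3 - 6*u^2*v + 60*u*v^2 + 18*v^3) dv

Using F^*(f dg) = (f ∘ F) d(g ∘ F), substitute each coordinate x_i by F_i(u, v) in f_i, and replace dx_i by d F_i = (∂F_i/∂u) du + (∂F_i/∂v) dv.
  For the x component: f_1(F) = -u^2 + 3*v^2; d F_1 = (-4*v) du + (-4*u) dv
  For the y component: f_2(F) = -u^2 + 12*u*v + 3*v^2; d F_2 = (-2*u) du + (6*v) dv
Combining and collecting du, dv coefficients:
  coeff of du: 2*u^3 - 20*u^2*v - 6*u*v^2 - 12*v^3
  coeff of dv: 4*u^3 - 6*u^2*v + 60*u*v^2 + 18*v^3
F^* omega = (2*u^3 - 20*u^2*v - 6*u*v^2 - 12*v^3) du + (4*u^3 - 6*u^2*v + 60*u*v^2 + 18*v^3) dv.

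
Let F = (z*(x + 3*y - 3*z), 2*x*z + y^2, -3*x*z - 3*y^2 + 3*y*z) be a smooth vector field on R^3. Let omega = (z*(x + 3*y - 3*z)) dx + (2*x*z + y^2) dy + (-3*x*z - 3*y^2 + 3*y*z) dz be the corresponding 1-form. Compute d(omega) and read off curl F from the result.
d(omega) = (-2*x - 6*y + 3*z) dy ∧ dz + (x + 3*y - 3*z) dz ∧ dx + (-z) dx ∧ dy; curl F = (-2*x - 6*y + 3*z, x + 3*y - 3*z, -z)

d omega = sum_{i<j} (∂f_j/∂x_i - ∂f_i/∂x_j) dx_i ∧ dx_j. Under the identification (dy ∧ dz, dz ∧ dx, dx ∧ dy) ↔ (e_x, e_y, e_z), the coefficients are exactly the components of curl F. Compute:
  ∂R/∂y - ∂Q/∂z = (-6*y + 3*z) - (2*x) = -2*x - 6*y + 3*z
  ∂P/∂z - ∂R/∂x = (x + 3*y - 6*z) - (-3*z) = x + 3*y - 3*z
  ∂Q/∂x - ∂P/∂y = (2*z) - (3*z) = -z.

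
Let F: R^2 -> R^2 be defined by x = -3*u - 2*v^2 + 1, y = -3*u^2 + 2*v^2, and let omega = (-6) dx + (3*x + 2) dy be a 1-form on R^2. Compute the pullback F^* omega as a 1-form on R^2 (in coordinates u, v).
F^* omega = (54*u^2 + 36*u*v^2 - 30*u + 18) du + (4*v*(-9*u - 6*v^2 + 11)) dv

Using F^*(f dg) = (f ∘ F) d(g ∘ F), substitute each coordinate x_i by F_i(u, v) in f_i, and replace dx_i by d F_i = (∂F_i/∂u) du + (∂F_i/∂v) dv.
  For the x component: f_1(F) = -6; d F_1 = (-3) du + (-4*v) dv
  For the y component: f_2(F) = -9*u - 6*v^2 + 5; d F_2 = (-6*u) du + (4*v) dv
Combining and collecting du, dv coefficients:
  coeff of du: 54*u^2 + 36*u*v^2 - 30*u + 18
  coeff of dv: 4*v*(-9*u - 6*v^2 + 11)
F^* omega = (54*u^2 + 36*u*v^2 - 30*u + 18) du + (4*v*(-9*u - 6*v^2 + 11)) dv.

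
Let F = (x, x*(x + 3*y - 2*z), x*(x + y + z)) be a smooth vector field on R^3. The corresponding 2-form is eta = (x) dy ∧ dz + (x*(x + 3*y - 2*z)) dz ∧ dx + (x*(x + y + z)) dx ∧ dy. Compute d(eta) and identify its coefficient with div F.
d(eta) = (4*x + 1) dx ∧ dy ∧ dz; div F = 4*x + 1

For a 2-form in R^3 of the form above, applying d gives a 3-form with coefficient ∂P/∂x + ∂Q/∂y + ∂R/∂z:
  ∂P/∂x = 1
  ∂Q/∂y = 3*x
  ∂R/∂z = x
Sum = 4*x + 1, which is exactly div F.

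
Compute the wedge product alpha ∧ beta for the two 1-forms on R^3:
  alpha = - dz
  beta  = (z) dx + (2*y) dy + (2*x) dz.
alpha ∧ beta = (z) dx ∧ dz + (2*y) dy ∧ dz

Distribute the wedge, using dx_i ∧ dx_j = -dx_j ∧ dx_i and dx_i ∧ dx_i = 0. For each pair (i, j) with i < j, the coefficient of dx_i ∧ dx_j in alpha ∧ beta is (alpha_i * beta_j - alpha_j * beta_i). Collecting: alpha ∧ beta = (z) dx ∧ dz + (2*y) dy ∧ dz.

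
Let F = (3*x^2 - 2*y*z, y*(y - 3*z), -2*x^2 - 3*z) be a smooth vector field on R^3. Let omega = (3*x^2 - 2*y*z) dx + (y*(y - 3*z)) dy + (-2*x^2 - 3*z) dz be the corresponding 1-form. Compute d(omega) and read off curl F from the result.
d(omega) = (3*y) dy ∧ dz + (4*x - 2*y) dz ∧ dx + (2*z) dx ∧ dy; curl F = (3*y, 4*x - 2*y, 2*z)

d omega = sum_{i<j} (∂f_j/∂x_i - ∂f_i/∂x_j) dx_i ∧ dx_j. Under the identification (dy ∧ dz, dz ∧ dx, dx ∧ dy) ↔ (e_x, e_y, e_z), the coefficients are exactly the components of curl F. Compute:
  ∂R/∂y - ∂Q/∂z = (0) - (-3*y) = 3*y
  ∂P/∂z - ∂R/∂x = (-2*y) - (-4*x) = 4*x - 2*y
  ∂Q/∂x - ∂P/∂y = (0) - (-2*z) = 2*z.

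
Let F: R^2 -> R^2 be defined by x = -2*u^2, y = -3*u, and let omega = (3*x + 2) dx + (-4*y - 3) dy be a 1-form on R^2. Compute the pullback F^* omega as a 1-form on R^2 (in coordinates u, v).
F^* omega = (24*u^3 - 44*u + 9) du

Using F^*(f dg) = (f ∘ F) d(g ∘ F), substitute each coordinate x_i by F_i(u, v) in f_i, and replace dx_i by d F_i = (∂F_i/∂u) du + (∂F_i/∂v) dv.
  For the x component: f_1(F) = 2 - 6*u^2; d F_1 = (-4*u) du + (0) dv
  For the y component: f_2(F) = 12*u - 3; d F_2 = (-3) du + (0) dv
Combining and collecting du, dv coefficients:
  coeff of du: 24*u^3 - 44*u + 9
  coeff of dv: 0
F^* omega = (24*u^3 - 44*u + 9) du.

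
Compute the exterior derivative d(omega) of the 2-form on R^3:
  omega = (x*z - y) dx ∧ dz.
d(omega) = (1) dx ∧ dy ∧ dz

For a 2-form omega = sum_{i<j} g_{ij} dx_i ∧ dx_j, the exterior derivative is
  d(omega) = sum_{i<j} d(g_{ij}) ∧ dx_i ∧ dx_j = sum_{i<j, k} (∂g_{ij}/∂x_k) dx_k ∧ dx_i ∧ dx_j.
Expand each term, using dx_k ∧ dx_i ∧ dx_j = sgn(permutation) dx_{(a)} ∧ dx_{(b)} ∧ dx_{(c)} with (a < b < c) sorted:
  d(x*z - y) includes (∂/∂y)(x*z - y) dy = (-1) dy, which multiplied by dx ∧ dz gives (1) dx ∧ dy ∧ dz
Collecting like 3-forms: d(omega) = (1) dx ∧ dy ∧ dz.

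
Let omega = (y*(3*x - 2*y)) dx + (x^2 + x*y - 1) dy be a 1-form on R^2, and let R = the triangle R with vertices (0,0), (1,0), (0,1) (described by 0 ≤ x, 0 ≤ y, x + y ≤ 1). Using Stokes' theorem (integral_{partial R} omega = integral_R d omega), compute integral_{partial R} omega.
integral_(partial R) omega = 2/3

Stokes: integral_partial_R omega = integral_R d omega with d omega = (∂Q/∂x - ∂P/∂y) dx ∧ dy.
  ∂Q/∂x = 2*x + y
  ∂P/∂y = 3*x - 4*y
  integrand = ∂Q/∂x - ∂P/∂y = -x + 5*y.
Integrating over R: integral_0^1 integral_0^{1-x} (-x + 5*y) dy dx = 2/3.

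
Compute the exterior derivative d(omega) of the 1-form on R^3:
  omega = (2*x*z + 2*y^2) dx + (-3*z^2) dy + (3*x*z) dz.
d(omega) = (-4*y) dx ∧ dy + (-2*x + 3*z) dx ∧ dz + (6*z) dy ∧ dz

For a 1-form omega = sum_i f_i dx_i, the exterior derivative is
  d(omega) = sum_{i < j} (∂f_j/∂x_i - ∂f_i/∂x_j) dx_i ∧ dx_j.
  coefficient of dx ∧ dy: ∂f_2/∂x - ∂f_1/∂y = ∂(-3*z^2)/∂x - ∂(2*x*z + 2*y^2)/∂y = -4*y
  coefficient of dx ∧ dz: ∂f_3/∂x - ∂f_1/∂z = ∂(3*x*z)/∂x - ∂(2*x*z + 2*y^2)/∂z = -2*x + 3*z
  coefficient of dy ∧ dz: ∂f_3/∂y - ∂f_2/∂z = ∂(3*x*z)/∂y - ∂(-3*z^2)/∂z = 6*z
Assembling: d(omega) = (-4*y) dx ∧ dy + (-2*x + 3*z) dx ∧ dz + (6*z) dy ∧ dz.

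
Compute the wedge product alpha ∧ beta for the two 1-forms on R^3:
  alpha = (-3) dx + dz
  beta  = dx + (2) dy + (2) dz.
alpha ∧ beta = (-6) dx ∧ dy + (-7) dx ∧ dz + (-2) dy ∧ dz

Distribute the wedge, using dx_i ∧ dx_j = -dx_j ∧ dx_i and dx_i ∧ dx_i = 0. For each pair (i, j) with i < j, the coefficient of dx_i ∧ dx_j in alpha ∧ beta is (alpha_i * beta_j - alpha_j * beta_i). Collecting: alpha ∧ beta = (-6) dx ∧ dy + (-7) dx ∧ dz + (-2) dy ∧ dz.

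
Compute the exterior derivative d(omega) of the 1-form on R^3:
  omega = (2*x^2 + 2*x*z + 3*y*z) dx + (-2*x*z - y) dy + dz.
d(omega) = (-5*z) dx ∧ dy + (-2*x - 3*y) dx ∧ dz + (2*x) dy ∧ dz

For a 1-form omega = sum_i f_i dx_i, the exterior derivative is
  d(omega) = sum_{i < j} (∂f_j/∂x_i - ∂f_i/∂x_j) dx_i ∧ dx_j.
  coefficient of dx ∧ dy: ∂f_2/∂x - ∂f_1/∂y = ∂(-2*x*z - y)/∂x - ∂(2*x^2 + 2*x*z + 3*y*z)/∂y = -5*z
  coefficient of dx ∧ dz: ∂f_3/∂x - ∂f_1/∂z = ∂(1)/∂x - ∂(2*x^2 + 2*x*z + 3*y*z)/∂z = -2*x - 3*y
  coefficient of dy ∧ dz: ∂f_3/∂y - ∂f_2/∂z = ∂(1)/∂y - ∂(-2*x*z - y)/∂z = 2*x
Assembling: d(omega) = (-5*z) dx ∧ dy + (-2*x - 3*y) dx ∧ dz + (2*x) dy ∧ dz.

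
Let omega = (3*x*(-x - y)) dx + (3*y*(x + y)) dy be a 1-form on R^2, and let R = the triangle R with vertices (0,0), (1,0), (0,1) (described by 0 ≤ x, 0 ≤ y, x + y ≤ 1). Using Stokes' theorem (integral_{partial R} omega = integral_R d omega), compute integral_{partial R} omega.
integral_(partial R) omega = 1

Stokes: integral_partial_R omega = integral_R d omega with d omega = (∂Q/∂x - ∂P/∂y) dx ∧ dy.
  ∂Q/∂x = 3*y
  ∂P/∂y = -3*x
  integrand = ∂Q/∂x - ∂P/∂y = 3*x + 3*y.
Integrating over R: integral_0^1 integral_0^{1-x} (3*x + 3*y) dy dx = 1.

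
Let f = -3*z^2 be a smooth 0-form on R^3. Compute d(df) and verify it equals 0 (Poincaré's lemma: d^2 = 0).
d(df) = 0

Step 1: df = sum_i (∂f/∂x_i) dx_i = (0) dx + (0) dy + (-6*z) dz.
Step 2: Apply d again. Using the 1-form formula, the coefficient of dx ∧ dy in d(df) is ∂^2 f/∂x ∂y - ∂^2 f/∂y ∂x = (0) - (0) = 0 (equality of mixed partials for smooth f).
Similarly for dx ∧ dz and dy ∧ dz — all coefficients vanish. So d(df) = 0.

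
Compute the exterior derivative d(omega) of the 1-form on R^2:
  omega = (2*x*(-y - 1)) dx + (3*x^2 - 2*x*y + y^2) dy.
d(omega) = (8*x - 2*y) dx ∧ dy

For a 1-form omega = sum_i f_i dx_i, the exterior derivative is
  d(omega) = sum_{i < j} (∂f_j/∂x_i - ∂f_i/∂x_j) dx_i ∧ dx_j.
  coefficient of dx ∧ dy: ∂f_2/∂x - ∂f_1/∂y = ∂(3*x^2 - 2*x*y + y^2)/∂x - ∂(2*x*(-y - 1))/∂y = 8*x - 2*y
Assembling: d(omega) = (8*x - 2*y) dx ∧ dy.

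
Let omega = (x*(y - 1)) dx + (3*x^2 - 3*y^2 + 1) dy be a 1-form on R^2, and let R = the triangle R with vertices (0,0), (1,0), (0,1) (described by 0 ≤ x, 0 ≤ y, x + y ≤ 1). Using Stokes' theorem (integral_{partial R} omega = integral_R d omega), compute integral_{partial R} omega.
integral_(partial R) omega = 5/6

Stokes: integral_partial_R omega = integral_R d omega with d omega = (∂Q/∂x - ∂P/∂y) dx ∧ dy.
  ∂Q/∂x = 6*x
  ∂P/∂y = x
  integrand = ∂Q/∂x - ∂P/∂y = 5*x.
Integrating over R: integral_0^1 integral_0^{1-x} (5*x) dy dx = 5/6.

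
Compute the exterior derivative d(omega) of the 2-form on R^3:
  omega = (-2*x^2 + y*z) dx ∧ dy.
d(omega) = (y) dx ∧ dy ∧ dz

For a 2-form omega = sum_{i<j} g_{ij} dx_i ∧ dx_j, the exterior derivative is
  d(omega) = sum_{i<j} d(g_{ij}) ∧ dx_i ∧ dx_j = sum_{i<j, k} (∂g_{ij}/∂x_k) dx_k ∧ dx_i ∧ dx_j.
Expand each term, using dx_k ∧ dx_i ∧ dx_j = sgn(permutation) dx_{(a)} ∧ dx_{(b)} ∧ dx_{(c)} with (a < b < c) sorted:
  d(-2*x^2 + y*z) includes (∂/∂z)(-2*x^2 + y*z) dz = (y) dz, which multiplied by dx ∧ dy gives (y) dx ∧ dy ∧ dz
Collecting like 3-forms: d(omega) = (y) dx ∧ dy ∧ dz.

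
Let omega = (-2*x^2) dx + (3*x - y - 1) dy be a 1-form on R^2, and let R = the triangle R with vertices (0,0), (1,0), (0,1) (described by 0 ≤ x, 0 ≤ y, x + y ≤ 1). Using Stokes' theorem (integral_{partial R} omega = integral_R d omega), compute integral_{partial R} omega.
integral_(partial R) omega = 3/2

Stokes: integral_partial_R omega = integral_R d omega with d omega = (∂Q/∂x - ∂P/∂y) dx ∧ dy.
  ∂Q/∂x = 3
  ∂P/∂y = 0
  integrand = ∂Q/∂x - ∂P/∂y = 3.
Integrating over R: integral_0^1 integral_0^{1-x} (3) dy dx = 3/2.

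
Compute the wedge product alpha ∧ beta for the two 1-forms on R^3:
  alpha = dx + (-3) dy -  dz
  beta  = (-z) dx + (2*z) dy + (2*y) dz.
alpha ∧ beta = (-z) dx ∧ dy + (2*y - z) dx ∧ dz + (-6*y + 2*z) dy ∧ dz

Distribute the wedge, using dx_i ∧ dx_j = -dx_j ∧ dx_i and dx_i ∧ dx_i = 0. For each pair (i, j) with i < j, the coefficient of dx_i ∧ dx_j in alpha ∧ beta is (alpha_i * beta_j - alpha_j * beta_i). Collecting: alpha ∧ beta = (-z) dx ∧ dy + (2*y - z) dx ∧ dz + (-6*y + 2*z) dy ∧ dz.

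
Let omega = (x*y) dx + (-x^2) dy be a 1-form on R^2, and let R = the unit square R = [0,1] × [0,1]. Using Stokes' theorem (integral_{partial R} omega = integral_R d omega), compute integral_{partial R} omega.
integral_(partial R) omega = -3/2

Stokes: integral_partial_R omega = integral_R d omega with d omega = (∂Q/∂x - ∂P/∂y) dx ∧ dy.
  ∂Q/∂x = -2*x
  ∂P/∂y = x
  integrand = ∂Q/∂x - ∂P/∂y = -3*x.
Integrating over R: integral_0^1 integral_0^1 (-3*x) dx dy = -3/2.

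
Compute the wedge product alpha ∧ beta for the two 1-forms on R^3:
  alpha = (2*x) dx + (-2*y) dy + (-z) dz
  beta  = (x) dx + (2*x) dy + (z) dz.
alpha ∧ beta = (2*x*(2*x + y)) dx ∧ dy + (3*x*z) dx ∧ dz + (2*z*(x - y)) dy ∧ dz

Distribute the wedge, using dx_i ∧ dx_j = -dx_j ∧ dx_i and dx_i ∧ dx_i = 0. For each pair (i, j) with i < j, the coefficient of dx_i ∧ dx_j in alpha ∧ beta is (alpha_i * beta_j - alpha_j * beta_i). Collecting: alpha ∧ beta = (2*x*(2*x + y)) dx ∧ dy + (3*x*z) dx ∧ dz + (2*z*(x - y)) dy ∧ dz.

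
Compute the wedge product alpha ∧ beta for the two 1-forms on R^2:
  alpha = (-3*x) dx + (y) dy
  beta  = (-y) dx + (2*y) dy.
alpha ∧ beta = (y*(-6*x + y)) dx ∧ dy

Distribute the wedge, using dx_i ∧ dx_j = -dx_j ∧ dx_i and dx_i ∧ dx_i = 0. For each pair (i, j) with i < j, the coefficient of dx_i ∧ dx_j in alpha ∧ beta is (alpha_i * beta_j - alpha_j * beta_i). Collecting: alpha ∧ beta = (y*(-6*x + y)) dx ∧ dy.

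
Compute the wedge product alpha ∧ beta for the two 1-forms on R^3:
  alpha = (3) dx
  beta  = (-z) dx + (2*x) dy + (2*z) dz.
alpha ∧ beta = (6*x) dx ∧ dy + (6*z) dx ∧ dz

Distribute the wedge, using dx_i ∧ dx_j = -dx_j ∧ dx_i and dx_i ∧ dx_i = 0. For each pair (i, j) with i < j, the coefficient of dx_i ∧ dx_j in alpha ∧ beta is (alpha_i * beta_j - alpha_j * beta_i). Collecting: alpha ∧ beta = (6*x) dx ∧ dy + (6*z) dx ∧ dz.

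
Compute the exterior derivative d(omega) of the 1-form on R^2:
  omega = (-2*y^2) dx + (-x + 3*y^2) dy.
d(omega) = (4*y - 1) dx ∧ dy

For a 1-form omega = sum_i f_i dx_i, the exterior derivative is
  d(omega) = sum_{i < j} (∂f_j/∂x_i - ∂f_i/∂x_j) dx_i ∧ dx_j.
  coefficient of dx ∧ dy: ∂f_2/∂x - ∂f_1/∂y = ∂(-x + 3*y^2)/∂x - ∂(-2*y^2)/∂y = 4*y - 1
Assembling: d(omega) = (4*y - 1) dx ∧ dy.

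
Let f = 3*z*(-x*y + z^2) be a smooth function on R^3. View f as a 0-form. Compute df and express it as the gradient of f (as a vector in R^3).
df = (-3*y*z) dx + (-3*x*z) dy + (-3*x*y + 9*z^2) dz; grad f = (-3*y*z, -3*x*z, -3*x*y + 9*z^2)

For a 0-form f, d f = (∂f/∂x) dx + (∂f/∂y) dy + (∂f/∂z) dz. The components of the vector representation are exactly the entries of grad f in Cartesian coordinates:
  ∂f/∂x = -3*y*z
  ∂f/∂y = -3*x*z
  ∂f/∂z = -3*x*y + 9*z^2.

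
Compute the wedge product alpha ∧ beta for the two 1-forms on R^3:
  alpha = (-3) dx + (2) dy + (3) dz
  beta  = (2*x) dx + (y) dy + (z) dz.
alpha ∧ beta = (-4*x - 3*y) dx ∧ dy + (-6*x - 3*z) dx ∧ dz + (-3*y + 2*z) dy ∧ dz

Distribute the wedge, using dx_i ∧ dx_j = -dx_j ∧ dx_i and dx_i ∧ dx_i = 0. For each pair (i, j) with i < j, the coefficient of dx_i ∧ dx_j in alpha ∧ beta is (alpha_i * beta_j - alpha_j * beta_i). Collecting: alpha ∧ beta = (-4*x - 3*y) dx ∧ dy + (-6*x - 3*z) dx ∧ dz + (-3*y + 2*z) dy ∧ dz.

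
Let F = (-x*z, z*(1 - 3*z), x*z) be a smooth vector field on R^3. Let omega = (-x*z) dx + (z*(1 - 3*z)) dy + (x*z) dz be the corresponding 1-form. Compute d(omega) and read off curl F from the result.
d(omega) = (6*z - 1) dy ∧ dz + (-x - z) dz ∧ dx + (0) dx ∧ dy; curl F = (6*z - 1, -x - z, 0)

d omega = sum_{i<j} (∂f_j/∂x_i - ∂f_i/∂x_j) dx_i ∧ dx_j. Under the identification (dy ∧ dz, dz ∧ dx, dx ∧ dy) ↔ (e_x, e_y, e_z), the coefficients are exactly the components of curl F. Compute:
  ∂R/∂y - ∂Q/∂z = (0) - (1 - 6*z) = 6*z - 1
  ∂P/∂z - ∂R/∂x = (-x) - (z) = -x - z
  ∂Q/∂x - ∂P/∂y = (0) - (0) = 0.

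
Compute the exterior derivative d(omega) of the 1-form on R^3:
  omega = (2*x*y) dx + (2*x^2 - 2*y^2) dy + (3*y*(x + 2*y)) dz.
d(omega) = (2*x) dx ∧ dy + (3*y) dx ∧ dz + (3*x + 12*y) dy ∧ dz

For a 1-form omega = sum_i f_i dx_i, the exterior derivative is
  d(omega) = sum_{i < j} (∂f_j/∂x_i - ∂f_i/∂x_j) dx_i ∧ dx_j.
  coefficient of dx ∧ dy: ∂f_2/∂x - ∂f_1/∂y = ∂(2*x^2 - 2*y^2)/∂x - ∂(2*x*y)/∂y = 2*x
  coefficient of dx ∧ dz: ∂f_3/∂x - ∂f_1/∂z = ∂(3*y*(x + 2*y))/∂x - ∂(2*x*y)/∂z = 3*y
  coefficient of dy ∧ dz: ∂f_3/∂y - ∂f_2/∂z = ∂(3*y*(x + 2*y))/∂y - ∂(2*x^2 - 2*y^2)/∂z = 3*x + 12*y
Assembling: d(omega) = (2*x) dx ∧ dy + (3*y) dx ∧ dz + (3*x + 12*y) dy ∧ dz.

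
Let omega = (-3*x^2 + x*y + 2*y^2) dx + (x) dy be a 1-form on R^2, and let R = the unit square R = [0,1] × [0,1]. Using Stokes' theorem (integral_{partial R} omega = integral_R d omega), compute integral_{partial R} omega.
integral_(partial R) omega = -3/2

Stokes: integral_partial_R omega = integral_R d omega with d omega = (∂Q/∂x - ∂P/∂y) dx ∧ dy.
  ∂Q/∂x = 1
  ∂P/∂y = x + 4*y
  integrand = ∂Q/∂x - ∂P/∂y = -x - 4*y + 1.
Integrating over R: integral_0^1 integral_0^1 (-x - 4*y + 1) dx dy = -3/2.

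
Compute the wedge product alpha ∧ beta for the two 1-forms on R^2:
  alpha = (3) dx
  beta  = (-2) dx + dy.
alpha ∧ beta = (3) dx ∧ dy

Distribute the wedge, using dx_i ∧ dx_j = -dx_j ∧ dx_i and dx_i ∧ dx_i = 0. For each pair (i, j) with i < j, the coefficient of dx_i ∧ dx_j in alpha ∧ beta is (alpha_i * beta_j - alpha_j * beta_i). Collecting: alpha ∧ beta = (3) dx ∧ dy.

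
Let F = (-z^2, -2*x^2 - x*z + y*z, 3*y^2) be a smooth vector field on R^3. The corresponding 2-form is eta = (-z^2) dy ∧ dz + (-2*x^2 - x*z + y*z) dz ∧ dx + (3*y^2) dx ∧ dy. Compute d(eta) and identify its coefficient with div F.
d(eta) = (z) dx ∧ dy ∧ dz; div F = z

For a 2-form in R^3 of the form above, applying d gives a 3-form with coefficient ∂P/∂x + ∂Q/∂y + ∂R/∂z:
  ∂P/∂x = 0
  ∂Q/∂y = z
  ∂R/∂z = 0
Sum = z, which is exactly div F.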